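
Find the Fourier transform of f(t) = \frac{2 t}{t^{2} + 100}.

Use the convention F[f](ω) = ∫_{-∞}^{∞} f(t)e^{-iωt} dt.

F(ω) = - 2 i \pi e^{- 10 \left|{\omega}\right|} \operatorname{sign}{\left(\omega \right)}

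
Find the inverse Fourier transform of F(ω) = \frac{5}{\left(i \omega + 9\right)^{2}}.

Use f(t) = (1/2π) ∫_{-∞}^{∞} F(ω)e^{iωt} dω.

f(t) = 5 t e^{- 9 t} u\left(t\right)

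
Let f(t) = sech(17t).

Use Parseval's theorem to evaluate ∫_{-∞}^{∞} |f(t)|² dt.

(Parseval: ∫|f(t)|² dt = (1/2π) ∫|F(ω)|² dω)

∫|f(t)|² dt = \frac{2}{17}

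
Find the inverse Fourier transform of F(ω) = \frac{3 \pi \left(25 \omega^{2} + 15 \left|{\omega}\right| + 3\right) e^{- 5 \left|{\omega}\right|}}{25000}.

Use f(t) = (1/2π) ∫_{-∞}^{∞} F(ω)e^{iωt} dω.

f(t) = \frac{3}{\left(t^{2} + 25\right)^{3}}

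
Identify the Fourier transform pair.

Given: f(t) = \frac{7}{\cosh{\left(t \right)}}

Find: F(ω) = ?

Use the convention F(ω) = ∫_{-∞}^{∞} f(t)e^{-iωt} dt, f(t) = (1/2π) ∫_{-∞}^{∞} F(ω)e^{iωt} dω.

F(ω) = \frac{7 \pi}{\cosh{\left(\frac{\pi \omega}{2} \right)}}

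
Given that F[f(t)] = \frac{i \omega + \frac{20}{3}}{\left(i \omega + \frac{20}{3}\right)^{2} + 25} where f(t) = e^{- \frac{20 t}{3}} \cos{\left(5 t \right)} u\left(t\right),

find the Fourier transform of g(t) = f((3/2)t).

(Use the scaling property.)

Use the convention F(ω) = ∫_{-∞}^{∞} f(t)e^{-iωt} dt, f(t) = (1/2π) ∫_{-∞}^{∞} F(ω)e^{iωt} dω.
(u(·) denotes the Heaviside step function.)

F[g](ω) = \frac{4 \left(i \omega + 10\right)}{4 \left(i \omega + 10\right)^{2} + 225}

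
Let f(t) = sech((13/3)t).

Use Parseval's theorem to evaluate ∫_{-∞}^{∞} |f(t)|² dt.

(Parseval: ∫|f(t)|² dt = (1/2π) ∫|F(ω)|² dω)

∫|f(t)|² dt = \frac{6}{13}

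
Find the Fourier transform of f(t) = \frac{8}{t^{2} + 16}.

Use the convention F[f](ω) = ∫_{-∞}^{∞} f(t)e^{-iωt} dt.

F(ω) = 2 \pi e^{- 4 \left|{\omega}\right|}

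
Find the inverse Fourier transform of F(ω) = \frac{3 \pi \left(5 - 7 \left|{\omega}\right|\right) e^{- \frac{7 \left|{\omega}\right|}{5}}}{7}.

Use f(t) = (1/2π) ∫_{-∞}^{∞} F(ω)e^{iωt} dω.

f(t) = \frac{6 t^{2}}{\left(t^{2} + \frac{49}{25}\right)^{2}}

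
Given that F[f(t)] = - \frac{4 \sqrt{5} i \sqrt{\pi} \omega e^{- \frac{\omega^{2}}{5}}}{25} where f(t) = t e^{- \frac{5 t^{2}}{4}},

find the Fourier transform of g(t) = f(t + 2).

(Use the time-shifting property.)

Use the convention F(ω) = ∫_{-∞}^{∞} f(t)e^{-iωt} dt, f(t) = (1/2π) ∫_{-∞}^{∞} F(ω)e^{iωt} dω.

F[g](ω) = - \frac{4 \sqrt{5} i \sqrt{\pi} \omega e^{- \frac{\omega \left(\omega - 10 i\right)}{5}}}{25}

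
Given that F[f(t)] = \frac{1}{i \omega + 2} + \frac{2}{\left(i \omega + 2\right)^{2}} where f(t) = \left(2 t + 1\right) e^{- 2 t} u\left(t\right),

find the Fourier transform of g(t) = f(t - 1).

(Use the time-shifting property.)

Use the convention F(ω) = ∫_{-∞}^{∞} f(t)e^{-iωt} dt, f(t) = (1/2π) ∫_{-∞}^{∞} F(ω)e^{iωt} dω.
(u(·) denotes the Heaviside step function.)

F[g](ω) = \frac{\left(- i \omega - 4\right) e^{- i \omega}}{\omega^{2} - 4 i \omega - 4}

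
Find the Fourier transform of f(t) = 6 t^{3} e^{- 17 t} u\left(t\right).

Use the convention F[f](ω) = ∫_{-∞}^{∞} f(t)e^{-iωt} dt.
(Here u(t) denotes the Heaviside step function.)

F(ω) = \frac{36}{\left(i \omega + 17\right)^{4}}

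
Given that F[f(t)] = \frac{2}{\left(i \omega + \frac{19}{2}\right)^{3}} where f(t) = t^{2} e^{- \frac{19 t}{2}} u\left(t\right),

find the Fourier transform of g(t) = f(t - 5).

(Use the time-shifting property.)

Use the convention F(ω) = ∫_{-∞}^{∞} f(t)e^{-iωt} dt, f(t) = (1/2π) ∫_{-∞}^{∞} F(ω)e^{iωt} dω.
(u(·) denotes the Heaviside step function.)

F[g](ω) = \frac{16 e^{- 5 i \omega}}{\left(2 i \omega + 19\right)^{3}}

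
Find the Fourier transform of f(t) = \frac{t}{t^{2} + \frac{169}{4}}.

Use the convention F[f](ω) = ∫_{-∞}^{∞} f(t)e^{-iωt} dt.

F(ω) = - i \pi e^{- \frac{13 \left|{\omega}\right|}{2}} \operatorname{sign}{\left(\omega \right)}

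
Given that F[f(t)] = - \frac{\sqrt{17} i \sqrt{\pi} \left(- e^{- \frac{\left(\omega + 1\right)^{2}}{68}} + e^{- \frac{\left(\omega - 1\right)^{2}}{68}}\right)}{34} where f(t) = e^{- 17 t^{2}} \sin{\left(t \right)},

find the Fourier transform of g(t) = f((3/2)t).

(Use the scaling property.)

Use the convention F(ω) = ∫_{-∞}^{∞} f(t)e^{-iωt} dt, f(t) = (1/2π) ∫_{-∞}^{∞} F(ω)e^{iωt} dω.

F[g](ω) = \frac{\sqrt{17} i \sqrt{\pi} \left(1 - e^{\frac{2 \omega}{51}}\right) e^{- \frac{\omega^{2}}{153} - \frac{\omega}{51} - \frac{1}{68}}}{51}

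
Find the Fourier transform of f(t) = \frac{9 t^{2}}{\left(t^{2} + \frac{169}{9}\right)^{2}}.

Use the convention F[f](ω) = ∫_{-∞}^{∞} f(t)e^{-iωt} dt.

F(ω) = \frac{9 \pi \left(3 - 13 \left|{\omega}\right|\right) e^{- \frac{13 \left|{\omega}\right|}{3}}}{26}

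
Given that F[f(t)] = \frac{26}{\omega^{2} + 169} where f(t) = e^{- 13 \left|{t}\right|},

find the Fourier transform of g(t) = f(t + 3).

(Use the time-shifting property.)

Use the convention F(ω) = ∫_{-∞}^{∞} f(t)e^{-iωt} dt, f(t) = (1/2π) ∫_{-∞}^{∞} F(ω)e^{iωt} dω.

F[g](ω) = \frac{26 e^{3 i \omega}}{\omega^{2} + 169}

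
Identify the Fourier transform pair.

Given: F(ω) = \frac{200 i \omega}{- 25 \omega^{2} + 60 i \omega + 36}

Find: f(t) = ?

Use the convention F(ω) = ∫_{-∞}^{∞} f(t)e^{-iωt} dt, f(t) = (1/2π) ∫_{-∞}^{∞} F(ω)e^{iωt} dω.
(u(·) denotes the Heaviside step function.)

f(t) = 8 \left(1 - \frac{6 t}{5}\right) e^{- \frac{6 t}{5}} u\left(t\right)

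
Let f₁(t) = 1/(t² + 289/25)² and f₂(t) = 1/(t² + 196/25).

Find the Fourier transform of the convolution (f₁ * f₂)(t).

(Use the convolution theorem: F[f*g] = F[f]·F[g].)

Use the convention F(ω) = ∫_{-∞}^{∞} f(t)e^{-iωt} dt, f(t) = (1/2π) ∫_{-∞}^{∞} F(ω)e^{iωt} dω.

F[f₁*f₂](ω) = \frac{125 \pi^{2} \left(17 \left|{\omega}\right| + 5\right) e^{- \frac{31 \left|{\omega}\right|}{5}}}{137564}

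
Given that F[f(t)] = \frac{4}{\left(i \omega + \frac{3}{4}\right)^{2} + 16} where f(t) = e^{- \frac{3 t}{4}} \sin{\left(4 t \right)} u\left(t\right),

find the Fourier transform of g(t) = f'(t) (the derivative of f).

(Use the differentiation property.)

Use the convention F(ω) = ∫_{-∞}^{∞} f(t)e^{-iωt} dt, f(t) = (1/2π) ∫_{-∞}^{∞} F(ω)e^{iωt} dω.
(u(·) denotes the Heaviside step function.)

F[g](ω) = \frac{64 i \omega}{\left(4 i \omega + 3\right)^{2} + 256}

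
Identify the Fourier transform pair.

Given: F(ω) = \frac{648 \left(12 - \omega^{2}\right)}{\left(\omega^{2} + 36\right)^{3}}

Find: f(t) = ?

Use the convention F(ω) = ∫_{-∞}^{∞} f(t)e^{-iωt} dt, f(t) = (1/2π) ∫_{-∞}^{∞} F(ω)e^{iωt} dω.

f(t) = 9 t^{2} e^{- 6 \left|{t}\right|}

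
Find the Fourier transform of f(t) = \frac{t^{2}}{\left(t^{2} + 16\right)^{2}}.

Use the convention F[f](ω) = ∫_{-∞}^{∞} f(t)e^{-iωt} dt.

F(ω) = \frac{\pi \left(1 - 4 \left|{\omega}\right|\right) e^{- 4 \left|{\omega}\right|}}{8}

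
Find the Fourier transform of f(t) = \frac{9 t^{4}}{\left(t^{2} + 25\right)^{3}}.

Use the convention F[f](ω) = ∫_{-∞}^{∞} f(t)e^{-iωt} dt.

F(ω) = \frac{9 \pi \left(25 \omega^{2} - 25 \left|{\omega}\right| + 3\right) e^{- 5 \left|{\omega}\right|}}{40}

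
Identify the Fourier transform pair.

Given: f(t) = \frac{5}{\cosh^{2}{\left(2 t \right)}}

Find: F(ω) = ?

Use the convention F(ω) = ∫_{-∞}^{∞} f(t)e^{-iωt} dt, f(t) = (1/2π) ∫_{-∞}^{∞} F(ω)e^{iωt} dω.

F(ω) = \frac{5 \pi \omega}{4 \sinh{\left(\frac{\pi \omega}{4} \right)}}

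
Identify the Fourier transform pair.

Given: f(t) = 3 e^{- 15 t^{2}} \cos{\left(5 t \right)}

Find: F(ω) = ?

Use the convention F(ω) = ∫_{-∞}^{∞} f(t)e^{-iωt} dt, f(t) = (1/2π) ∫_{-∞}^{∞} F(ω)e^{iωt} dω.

F(ω) = \frac{\sqrt{15} \sqrt{\pi} \left(e^{\frac{\omega}{3}} + 1\right) e^{- \frac{\omega^{2}}{60} - \frac{\omega}{6} - \frac{5}{12}}}{10}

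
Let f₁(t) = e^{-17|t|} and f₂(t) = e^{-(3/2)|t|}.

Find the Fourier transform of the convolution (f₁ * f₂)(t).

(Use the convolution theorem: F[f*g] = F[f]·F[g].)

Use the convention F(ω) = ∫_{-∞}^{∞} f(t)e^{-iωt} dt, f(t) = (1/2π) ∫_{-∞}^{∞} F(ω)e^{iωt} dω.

F[f₁*f₂](ω) = \frac{408}{\left(\omega^{2} + 289\right) \left(4 \omega^{2} + 9\right)}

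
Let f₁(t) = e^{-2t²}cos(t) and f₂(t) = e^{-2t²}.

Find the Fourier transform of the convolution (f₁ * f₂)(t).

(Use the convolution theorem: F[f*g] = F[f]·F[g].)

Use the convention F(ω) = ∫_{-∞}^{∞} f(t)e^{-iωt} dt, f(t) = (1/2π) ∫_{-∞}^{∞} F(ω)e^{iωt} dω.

F[f₁*f₂](ω) = \frac{\pi \left(e^{\frac{\omega}{2}} + 1\right) e^{- \frac{\omega^{2}}{4} - \frac{\omega}{4} - \frac{1}{8}}}{4}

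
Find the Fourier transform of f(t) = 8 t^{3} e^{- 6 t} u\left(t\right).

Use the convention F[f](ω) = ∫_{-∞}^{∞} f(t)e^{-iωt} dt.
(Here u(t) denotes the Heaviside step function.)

F(ω) = \frac{48}{\left(i \omega + 6\right)^{4}}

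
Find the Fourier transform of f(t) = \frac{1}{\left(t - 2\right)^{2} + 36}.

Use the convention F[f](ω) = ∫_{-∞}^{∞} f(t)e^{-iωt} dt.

F(ω) = \frac{\pi e^{- 2 i \omega - 6 \left|{\omega}\right|}}{6}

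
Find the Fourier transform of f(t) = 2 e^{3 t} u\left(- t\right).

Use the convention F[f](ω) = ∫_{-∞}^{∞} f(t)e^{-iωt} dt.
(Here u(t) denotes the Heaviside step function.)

F(ω) = - \frac{2}{i \omega - 3}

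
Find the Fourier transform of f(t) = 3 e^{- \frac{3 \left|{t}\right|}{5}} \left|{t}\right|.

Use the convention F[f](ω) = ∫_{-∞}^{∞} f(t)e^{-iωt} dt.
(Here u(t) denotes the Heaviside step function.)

F(ω) = \frac{150 \left(9 - 25 \omega^{2}\right)}{\left(25 \omega^{2} + 9\right)^{2}}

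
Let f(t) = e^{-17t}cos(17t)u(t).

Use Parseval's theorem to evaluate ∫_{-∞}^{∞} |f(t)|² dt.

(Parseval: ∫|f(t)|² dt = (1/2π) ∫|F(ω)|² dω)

∫|f(t)|² dt = \frac{3}{136}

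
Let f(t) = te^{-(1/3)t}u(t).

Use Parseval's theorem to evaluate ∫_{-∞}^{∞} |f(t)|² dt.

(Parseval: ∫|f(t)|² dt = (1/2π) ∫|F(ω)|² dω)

∫|f(t)|² dt = \frac{27}{4}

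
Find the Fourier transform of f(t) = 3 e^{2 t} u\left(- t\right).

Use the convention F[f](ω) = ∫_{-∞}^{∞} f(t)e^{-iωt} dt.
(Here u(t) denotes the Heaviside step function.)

F(ω) = - \frac{3}{i \omega - 2}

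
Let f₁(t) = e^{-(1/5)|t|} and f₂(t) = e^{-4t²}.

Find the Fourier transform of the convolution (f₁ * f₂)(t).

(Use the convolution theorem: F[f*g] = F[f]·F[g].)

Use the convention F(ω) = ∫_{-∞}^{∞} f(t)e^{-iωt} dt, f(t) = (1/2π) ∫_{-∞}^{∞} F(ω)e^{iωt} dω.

F[f₁*f₂](ω) = \frac{5 \sqrt{\pi} e^{- \frac{\omega^{2}}{16}}}{25 \omega^{2} + 1}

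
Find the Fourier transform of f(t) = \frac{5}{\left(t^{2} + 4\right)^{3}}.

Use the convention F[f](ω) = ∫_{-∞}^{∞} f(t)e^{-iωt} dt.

F(ω) = \frac{5 \pi \left(4 \omega^{2} + 6 \left|{\omega}\right| + 3\right) e^{- 2 \left|{\omega}\right|}}{256}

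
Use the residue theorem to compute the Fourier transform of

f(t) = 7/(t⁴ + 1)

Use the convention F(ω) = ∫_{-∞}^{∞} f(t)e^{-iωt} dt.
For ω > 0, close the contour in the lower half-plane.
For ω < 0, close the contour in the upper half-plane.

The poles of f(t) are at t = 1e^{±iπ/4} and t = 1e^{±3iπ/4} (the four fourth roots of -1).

Let g(z) = f(z)e^{-iωz}; for large |z| the factor e^{-iωz} decays in the lower half-plane when ω > 0 and in the upper half-plane when ω < 0.

Case ω > 0 (lower half-plane, clockwise contour ⇒ F(ω) = -2πi·ΣRes):
  Res_{z = - \frac{\sqrt{2}}{2} - \frac{\sqrt{2} i}{2}} g(z) = \frac{7 \sqrt{2} i \left(1 - i\right) e^{\frac{\sqrt{2} \omega \left(-1 + i\right)}{2}}}{8}
  Res_{z = \frac{\sqrt{2}}{2} - \frac{\sqrt{2} i}{2}} g(z) = \frac{7 \sqrt{2} i \left(1 + i\right) e^{- \frac{\sqrt{2} \omega \left(1 + i\right)}{2}}}{8}
  F(ω) = -2πi·ΣRes = \frac{7 \sqrt{2} \pi \left(1 - i\right) \left(e^{\sqrt{2} i \omega} + i\right) e^{- \frac{\sqrt{2} \omega \left(1 + i\right)}{2}}}{4} = 7 \pi e^{- \frac{\sqrt{2} \omega}{2}} \sin{\left(\frac{\sqrt{2} \omega}{2} + \frac{\pi}{4} \right)}

Case ω < 0 (upper half-plane, counterclockwise contour ⇒ F(ω) = +2πi·ΣRes):
  Res_{z = \frac{\sqrt{2}}{2} + \frac{\sqrt{2} i}{2}} g(z) = \frac{7 \sqrt{2} i \left(-1 + i\right) e^{\frac{\sqrt{2} \omega \left(1 - i\right)}{2}}}{8}
  Res_{z = - \frac{\sqrt{2}}{2} + \frac{\sqrt{2} i}{2}} g(z) = \frac{7 \sqrt{2} \left(1 - i\right) e^{\frac{\sqrt{2} \omega \left(1 + i\right)}{2}}}{8}
  F(ω) = 2πi·ΣRes = - \frac{7 \sqrt{2} i \pi \left(i \left(1 - i\right) e^{\frac{\sqrt{2} \omega \left(1 - i\right)}{2}} - \left(1 - i\right) e^{\frac{\sqrt{2} \omega \left(1 + i\right)}{2}}\right)}{4} = 7 \pi e^{\frac{\sqrt{2} \omega}{2}} \cos{\left(\frac{\sqrt{2} \omega}{2} + \frac{\pi}{4} \right)}

Both cases combine into a single formula in |ω|:

F(ω) = 7 \pi e^{- \frac{\sqrt{2} \left|{\omega}\right|}{2}} \sin{\left(\frac{\sqrt{2} \left|{\omega}\right|}{2} + \frac{\pi}{4} \right)}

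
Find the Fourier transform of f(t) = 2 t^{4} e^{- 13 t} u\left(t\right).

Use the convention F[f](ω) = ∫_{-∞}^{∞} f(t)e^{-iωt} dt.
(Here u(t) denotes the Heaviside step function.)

F(ω) = \frac{48}{\left(i \omega + 13\right)^{5}}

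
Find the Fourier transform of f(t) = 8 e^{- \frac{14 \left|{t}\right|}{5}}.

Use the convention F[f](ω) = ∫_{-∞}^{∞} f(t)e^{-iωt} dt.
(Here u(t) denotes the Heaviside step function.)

F(ω) = \frac{1120}{25 \omega^{2} + 196}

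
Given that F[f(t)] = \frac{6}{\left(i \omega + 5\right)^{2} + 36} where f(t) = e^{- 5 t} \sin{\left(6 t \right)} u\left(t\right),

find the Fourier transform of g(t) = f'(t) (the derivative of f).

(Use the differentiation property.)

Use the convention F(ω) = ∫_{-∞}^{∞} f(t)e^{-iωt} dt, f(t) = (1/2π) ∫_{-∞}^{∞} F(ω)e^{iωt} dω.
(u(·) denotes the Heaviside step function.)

F[g](ω) = \frac{6 i \omega}{\left(i \omega + 5\right)^{2} + 36}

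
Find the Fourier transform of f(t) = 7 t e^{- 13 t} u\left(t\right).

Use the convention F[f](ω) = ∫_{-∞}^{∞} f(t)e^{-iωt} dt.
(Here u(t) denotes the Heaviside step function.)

F(ω) = \frac{7}{\left(i \omega + 13\right)^{2}}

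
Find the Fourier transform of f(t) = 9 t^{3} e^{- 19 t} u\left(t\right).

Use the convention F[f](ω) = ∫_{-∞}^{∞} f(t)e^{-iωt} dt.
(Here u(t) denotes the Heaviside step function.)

F(ω) = \frac{54}{\left(i \omega + 19\right)^{4}}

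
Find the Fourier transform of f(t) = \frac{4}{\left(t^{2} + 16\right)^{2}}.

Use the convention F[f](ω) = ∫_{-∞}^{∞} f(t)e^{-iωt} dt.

F(ω) = \frac{\pi \left(4 \left|{\omega}\right| + 1\right) e^{- 4 \left|{\omega}\right|}}{32}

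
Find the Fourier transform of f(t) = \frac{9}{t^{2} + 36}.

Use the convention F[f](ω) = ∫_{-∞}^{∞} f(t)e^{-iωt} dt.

F(ω) = \frac{3 \pi e^{- 6 \left|{\omega}\right|}}{2}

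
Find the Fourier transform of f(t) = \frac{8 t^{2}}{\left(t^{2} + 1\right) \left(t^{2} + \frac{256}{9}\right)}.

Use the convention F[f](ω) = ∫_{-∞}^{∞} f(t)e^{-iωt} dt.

F(ω) = - \frac{72 \pi e^{- \left|{\omega}\right|}}{247} + \frac{384 \pi e^{- \frac{16 \left|{\omega}\right|}{3}}}{247}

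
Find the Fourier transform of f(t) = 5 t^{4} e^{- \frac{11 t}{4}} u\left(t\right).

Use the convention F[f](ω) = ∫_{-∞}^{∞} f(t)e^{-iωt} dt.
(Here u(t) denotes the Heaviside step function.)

F(ω) = \frac{122880}{\left(4 i \omega + 11\right)^{5}}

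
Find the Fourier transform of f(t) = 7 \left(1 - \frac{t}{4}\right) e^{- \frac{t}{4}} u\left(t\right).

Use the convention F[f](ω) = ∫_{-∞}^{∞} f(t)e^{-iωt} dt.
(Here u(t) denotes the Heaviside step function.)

F(ω) = \frac{112 i \omega}{- 16 \omega^{2} + 8 i \omega + 1}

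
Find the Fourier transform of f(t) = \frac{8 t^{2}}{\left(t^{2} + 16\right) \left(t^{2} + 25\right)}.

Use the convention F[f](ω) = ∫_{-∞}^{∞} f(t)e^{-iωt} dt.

F(ω) = \frac{8 \pi \left(5 - 4 e^{\left|{\omega}\right|}\right) e^{- 5 \left|{\omega}\right|}}{9}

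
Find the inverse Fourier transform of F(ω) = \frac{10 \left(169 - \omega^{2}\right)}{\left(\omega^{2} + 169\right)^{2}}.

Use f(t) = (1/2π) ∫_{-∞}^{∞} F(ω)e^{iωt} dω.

f(t) = 5 e^{- 13 \left|{t}\right|} \left|{t}\right|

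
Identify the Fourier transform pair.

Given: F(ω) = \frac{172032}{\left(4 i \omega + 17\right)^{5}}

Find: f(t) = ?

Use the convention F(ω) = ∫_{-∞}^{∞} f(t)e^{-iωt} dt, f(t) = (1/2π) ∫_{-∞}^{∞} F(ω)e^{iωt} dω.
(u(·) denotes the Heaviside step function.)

f(t) = 7 t^{4} e^{- \frac{17 t}{4}} u\left(t\right)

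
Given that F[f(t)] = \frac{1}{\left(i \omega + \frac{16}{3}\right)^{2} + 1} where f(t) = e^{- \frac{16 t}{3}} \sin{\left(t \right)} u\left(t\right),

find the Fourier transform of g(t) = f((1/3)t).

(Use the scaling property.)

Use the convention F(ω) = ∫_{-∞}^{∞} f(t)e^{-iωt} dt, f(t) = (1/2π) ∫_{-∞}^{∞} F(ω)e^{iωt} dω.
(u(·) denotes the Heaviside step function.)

F[g](ω) = \frac{27}{\left(9 i \omega + 16\right)^{2} + 9}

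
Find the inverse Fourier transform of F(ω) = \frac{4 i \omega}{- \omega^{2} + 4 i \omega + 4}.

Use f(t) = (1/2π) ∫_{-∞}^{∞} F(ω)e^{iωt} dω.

f(t) = 4 \left(1 - 2 t\right) e^{- 2 t} u\left(t\right)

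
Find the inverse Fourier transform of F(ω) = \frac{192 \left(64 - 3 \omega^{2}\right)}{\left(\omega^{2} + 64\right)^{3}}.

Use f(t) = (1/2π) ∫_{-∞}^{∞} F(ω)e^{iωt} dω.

f(t) = 6 t^{2} e^{- 8 \left|{t}\right|}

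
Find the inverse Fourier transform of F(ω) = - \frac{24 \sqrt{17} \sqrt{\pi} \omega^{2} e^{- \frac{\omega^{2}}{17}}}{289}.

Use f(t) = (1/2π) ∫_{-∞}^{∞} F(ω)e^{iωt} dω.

f(t) = 3 \left(17 t^{2} - 2\right) e^{- \frac{17 t^{2}}{4}}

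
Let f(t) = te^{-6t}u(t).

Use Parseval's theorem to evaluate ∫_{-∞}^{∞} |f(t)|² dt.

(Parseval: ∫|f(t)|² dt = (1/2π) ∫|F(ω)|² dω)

∫|f(t)|² dt = \frac{1}{864}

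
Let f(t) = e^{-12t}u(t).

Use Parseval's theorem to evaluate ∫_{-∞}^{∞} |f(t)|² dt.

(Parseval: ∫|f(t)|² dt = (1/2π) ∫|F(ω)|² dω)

∫|f(t)|² dt = \frac{1}{24}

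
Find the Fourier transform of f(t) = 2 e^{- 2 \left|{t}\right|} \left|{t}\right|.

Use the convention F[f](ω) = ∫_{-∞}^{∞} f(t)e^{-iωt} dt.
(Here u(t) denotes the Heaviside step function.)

F(ω) = \frac{4 \left(4 - \omega^{2}\right)}{\left(\omega^{2} + 4\right)^{2}}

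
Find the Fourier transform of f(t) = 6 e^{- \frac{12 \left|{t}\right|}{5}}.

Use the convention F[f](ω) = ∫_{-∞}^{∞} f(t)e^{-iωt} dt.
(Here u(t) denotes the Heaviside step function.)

F(ω) = \frac{720}{25 \omega^{2} + 144}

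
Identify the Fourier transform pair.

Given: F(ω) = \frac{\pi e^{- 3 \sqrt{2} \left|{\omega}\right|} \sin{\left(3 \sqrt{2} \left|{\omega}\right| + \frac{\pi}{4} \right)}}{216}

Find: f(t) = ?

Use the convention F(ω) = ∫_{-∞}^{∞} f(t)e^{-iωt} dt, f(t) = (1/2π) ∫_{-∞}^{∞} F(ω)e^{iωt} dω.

f(t) = \frac{1}{t^{4} + 1296}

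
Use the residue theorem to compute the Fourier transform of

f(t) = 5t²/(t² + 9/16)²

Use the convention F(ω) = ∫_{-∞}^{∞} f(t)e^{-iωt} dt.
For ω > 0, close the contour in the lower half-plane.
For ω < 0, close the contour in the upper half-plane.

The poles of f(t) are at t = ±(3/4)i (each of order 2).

Let g(z) = f(z)e^{-iωz}; for large |z| the factor e^{-iωz} decays in the lower half-plane when ω > 0 and in the upper half-plane when ω < 0.

Case ω > 0 (lower half-plane, clockwise contour ⇒ F(ω) = -2πi·ΣRes):
  Res_{z = - \frac{3 i}{4}} g(z) = \frac{5 i \left(4 - 3 \omega\right) e^{- \frac{3 \omega}{4}}}{12} (pole of order 2)
  F(ω) = -2πi·ΣRes = \frac{5 \pi \left(4 - 3 \omega\right) e^{- \frac{3 \omega}{4}}}{6}

Case ω < 0 (upper half-plane, counterclockwise contour ⇒ F(ω) = +2πi·ΣRes):
  Res_{z = \frac{3 i}{4}} g(z) = \frac{5 i \left(- 3 \omega - 4\right) e^{\frac{3 \omega}{4}}}{12} (pole of order 2)
  F(ω) = 2πi·ΣRes = \frac{5 \pi \left(3 \omega + 4\right) e^{\frac{3 \omega}{4}}}{6}

Both cases combine into a single formula in |ω|:

F(ω) = \frac{5 \pi \left(4 - 3 \left|{\omega}\right|\right) e^{- \frac{3 \left|{\omega}\right|}{4}}}{6}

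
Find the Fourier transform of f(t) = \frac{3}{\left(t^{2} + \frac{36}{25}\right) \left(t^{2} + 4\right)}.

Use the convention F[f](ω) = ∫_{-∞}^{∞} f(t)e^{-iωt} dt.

F(ω) = - \frac{75 \pi e^{- 2 \left|{\omega}\right|}}{128} + \frac{125 \pi e^{- \frac{6 \left|{\omega}\right|}{5}}}{128}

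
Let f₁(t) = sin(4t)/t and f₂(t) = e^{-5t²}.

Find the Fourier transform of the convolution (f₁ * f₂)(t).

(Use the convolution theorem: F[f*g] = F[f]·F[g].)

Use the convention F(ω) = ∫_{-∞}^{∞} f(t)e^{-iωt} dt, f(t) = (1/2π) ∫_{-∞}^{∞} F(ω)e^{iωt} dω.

F[f₁*f₂](ω) = \begin{cases} \frac{\sqrt{5} \pi^{\frac{3}{2}} e^{- \frac{\omega^{2}}{20}}}{5} & \text{for}\: \omega > -4 \wedge \omega < 4 \\0 & \text{otherwise} \end{cases}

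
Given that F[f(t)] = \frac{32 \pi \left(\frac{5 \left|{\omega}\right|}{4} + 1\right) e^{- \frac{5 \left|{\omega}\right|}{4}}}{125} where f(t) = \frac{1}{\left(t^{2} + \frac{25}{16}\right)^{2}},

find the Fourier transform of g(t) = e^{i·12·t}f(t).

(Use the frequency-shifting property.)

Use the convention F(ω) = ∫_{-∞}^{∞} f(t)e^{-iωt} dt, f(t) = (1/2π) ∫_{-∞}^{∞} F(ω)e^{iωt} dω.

F[g](ω) = \frac{8 \pi \left(5 \left|{\omega - 12}\right| + 4\right) e^{- \frac{5 \left|{\omega - 12}\right|}{4}}}{125}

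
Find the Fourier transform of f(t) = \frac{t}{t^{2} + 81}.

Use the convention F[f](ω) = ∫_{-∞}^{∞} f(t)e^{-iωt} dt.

F(ω) = - i \pi e^{- 9 \left|{\omega}\right|} \operatorname{sign}{\left(\omega \right)}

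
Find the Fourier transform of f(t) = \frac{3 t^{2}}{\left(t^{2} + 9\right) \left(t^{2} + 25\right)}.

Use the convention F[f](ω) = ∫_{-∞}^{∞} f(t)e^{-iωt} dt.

F(ω) = \frac{3 \pi \left(5 - 3 e^{2 \left|{\omega}\right|}\right) e^{- 5 \left|{\omega}\right|}}{16}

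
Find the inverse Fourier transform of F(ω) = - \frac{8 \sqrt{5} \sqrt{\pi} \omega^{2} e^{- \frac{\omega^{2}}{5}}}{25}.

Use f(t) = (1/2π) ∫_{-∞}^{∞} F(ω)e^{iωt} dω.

f(t) = \left(5 t^{2} - 2\right) e^{- \frac{5 t^{2}}{4}}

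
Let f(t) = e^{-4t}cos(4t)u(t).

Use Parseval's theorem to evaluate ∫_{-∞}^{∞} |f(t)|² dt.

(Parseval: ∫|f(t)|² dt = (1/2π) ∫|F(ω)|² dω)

∫|f(t)|² dt = \frac{3}{32}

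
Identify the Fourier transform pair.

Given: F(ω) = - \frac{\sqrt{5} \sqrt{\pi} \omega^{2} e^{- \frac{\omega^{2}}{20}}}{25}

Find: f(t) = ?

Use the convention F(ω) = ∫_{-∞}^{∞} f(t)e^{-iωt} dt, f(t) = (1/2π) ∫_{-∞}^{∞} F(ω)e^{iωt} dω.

f(t) = \left(20 t^{2} - 2\right) e^{- 5 t^{2}}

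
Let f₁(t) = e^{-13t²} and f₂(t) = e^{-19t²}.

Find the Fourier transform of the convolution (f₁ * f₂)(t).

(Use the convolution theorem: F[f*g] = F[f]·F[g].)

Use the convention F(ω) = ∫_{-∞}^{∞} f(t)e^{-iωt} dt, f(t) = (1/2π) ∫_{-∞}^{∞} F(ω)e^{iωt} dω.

F[f₁*f₂](ω) = \frac{\sqrt{247} \pi e^{- \frac{8 \omega^{2}}{247}}}{247}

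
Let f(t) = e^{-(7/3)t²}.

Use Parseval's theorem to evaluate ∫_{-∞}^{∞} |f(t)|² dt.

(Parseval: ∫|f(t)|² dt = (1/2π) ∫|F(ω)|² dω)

∫|f(t)|² dt = \frac{\sqrt{42} \sqrt{\pi}}{14}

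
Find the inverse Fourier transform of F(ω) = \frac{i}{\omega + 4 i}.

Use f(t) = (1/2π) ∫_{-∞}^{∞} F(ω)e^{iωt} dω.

f(t) = e^{4 t} u\left(- t\right)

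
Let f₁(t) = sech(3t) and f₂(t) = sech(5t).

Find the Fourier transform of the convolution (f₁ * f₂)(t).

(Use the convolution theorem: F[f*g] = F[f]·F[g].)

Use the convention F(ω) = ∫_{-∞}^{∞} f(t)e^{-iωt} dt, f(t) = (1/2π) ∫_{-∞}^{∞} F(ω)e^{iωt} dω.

F[f₁*f₂](ω) = \frac{\pi^{2}}{15 \cosh{\left(\frac{\pi \omega}{10} \right)} \cosh{\left(\frac{\pi \omega}{6} \right)}}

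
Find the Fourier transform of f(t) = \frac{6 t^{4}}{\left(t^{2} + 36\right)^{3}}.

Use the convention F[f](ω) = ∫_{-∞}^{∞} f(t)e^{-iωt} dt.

F(ω) = \frac{3 \pi \left(12 \omega^{2} - 10 \left|{\omega}\right| + 1\right) e^{- 6 \left|{\omega}\right|}}{8}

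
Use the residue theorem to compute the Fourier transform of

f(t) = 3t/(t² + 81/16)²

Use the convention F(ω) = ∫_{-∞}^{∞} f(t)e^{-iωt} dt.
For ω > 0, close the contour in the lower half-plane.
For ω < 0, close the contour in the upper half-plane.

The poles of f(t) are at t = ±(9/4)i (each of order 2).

Let g(z) = f(z)e^{-iωz}; for large |z| the factor e^{-iωz} decays in the lower half-plane when ω > 0 and in the upper half-plane when ω < 0.

Case ω > 0 (lower half-plane, clockwise contour ⇒ F(ω) = -2πi·ΣRes):
  Res_{z = - \frac{9 i}{4}} g(z) = \frac{\omega e^{- \frac{9 \omega}{4}}}{3} (pole of order 2)
  F(ω) = -2πi·ΣRes = - \frac{2 i \pi \omega e^{- \frac{9 \omega}{4}}}{3}

Case ω < 0 (upper half-plane, counterclockwise contour ⇒ F(ω) = +2πi·ΣRes):
  Res_{z = \frac{9 i}{4}} g(z) = - \frac{\omega e^{\frac{9 \omega}{4}}}{3} (pole of order 2)
  F(ω) = 2πi·ΣRes = - \frac{2 i \pi \omega e^{\frac{9 \omega}{4}}}{3}

Both cases combine into a single formula in |ω|:

F(ω) = - \frac{2 i \pi \omega e^{- \frac{9 \left|{\omega}\right|}{4}}}{3}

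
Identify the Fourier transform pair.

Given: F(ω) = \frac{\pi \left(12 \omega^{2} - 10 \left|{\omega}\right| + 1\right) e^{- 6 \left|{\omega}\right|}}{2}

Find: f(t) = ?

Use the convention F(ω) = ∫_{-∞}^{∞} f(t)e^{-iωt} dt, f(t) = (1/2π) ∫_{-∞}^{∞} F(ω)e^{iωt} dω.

f(t) = \frac{8 t^{4}}{\left(t^{2} + 36\right)^{3}}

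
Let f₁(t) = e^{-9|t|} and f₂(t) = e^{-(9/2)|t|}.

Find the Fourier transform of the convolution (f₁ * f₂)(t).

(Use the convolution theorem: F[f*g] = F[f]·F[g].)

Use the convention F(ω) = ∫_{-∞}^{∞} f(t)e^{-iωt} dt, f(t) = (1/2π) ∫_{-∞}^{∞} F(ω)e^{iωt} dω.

F[f₁*f₂](ω) = \frac{648}{\left(\omega^{2} + 81\right) \left(4 \omega^{2} + 81\right)}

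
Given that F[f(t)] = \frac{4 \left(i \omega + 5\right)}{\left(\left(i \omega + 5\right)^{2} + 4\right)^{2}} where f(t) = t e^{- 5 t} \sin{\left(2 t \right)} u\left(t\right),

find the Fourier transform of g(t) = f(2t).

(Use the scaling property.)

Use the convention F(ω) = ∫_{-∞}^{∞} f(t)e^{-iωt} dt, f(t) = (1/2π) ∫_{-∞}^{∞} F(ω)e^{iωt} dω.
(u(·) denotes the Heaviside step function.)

F[g](ω) = \frac{16 \left(i \omega + 10\right)}{\left(\left(i \omega + 10\right)^{2} + 16\right)^{2}}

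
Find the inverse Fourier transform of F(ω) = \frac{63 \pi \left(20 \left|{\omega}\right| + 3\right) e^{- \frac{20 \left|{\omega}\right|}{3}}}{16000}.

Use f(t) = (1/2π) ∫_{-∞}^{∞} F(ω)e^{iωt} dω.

f(t) = \frac{7}{\left(t^{2} + \frac{400}{9}\right)^{2}}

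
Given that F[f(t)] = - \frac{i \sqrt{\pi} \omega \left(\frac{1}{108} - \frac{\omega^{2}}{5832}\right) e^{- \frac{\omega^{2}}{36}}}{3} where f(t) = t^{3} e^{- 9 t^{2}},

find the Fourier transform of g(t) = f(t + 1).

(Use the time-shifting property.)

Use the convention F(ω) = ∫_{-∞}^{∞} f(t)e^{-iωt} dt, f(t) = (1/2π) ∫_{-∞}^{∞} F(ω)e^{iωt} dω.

F[g](ω) = \frac{i \sqrt{\pi} \omega \left(\omega^{2} - 54\right) e^{\omega \left(- \frac{\omega}{36} + i\right)}}{17496}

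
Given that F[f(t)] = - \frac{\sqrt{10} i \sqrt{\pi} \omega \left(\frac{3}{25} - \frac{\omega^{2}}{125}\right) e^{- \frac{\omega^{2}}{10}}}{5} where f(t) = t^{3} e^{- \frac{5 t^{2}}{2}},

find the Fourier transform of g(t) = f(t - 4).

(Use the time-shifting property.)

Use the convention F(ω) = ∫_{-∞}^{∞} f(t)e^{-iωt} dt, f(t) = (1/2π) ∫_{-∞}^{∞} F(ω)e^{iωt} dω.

F[g](ω) = \frac{\sqrt{10} i \sqrt{\pi} \omega \left(\omega^{2} - 15\right) e^{- \frac{\omega \left(\omega + 40 i\right)}{10}}}{625}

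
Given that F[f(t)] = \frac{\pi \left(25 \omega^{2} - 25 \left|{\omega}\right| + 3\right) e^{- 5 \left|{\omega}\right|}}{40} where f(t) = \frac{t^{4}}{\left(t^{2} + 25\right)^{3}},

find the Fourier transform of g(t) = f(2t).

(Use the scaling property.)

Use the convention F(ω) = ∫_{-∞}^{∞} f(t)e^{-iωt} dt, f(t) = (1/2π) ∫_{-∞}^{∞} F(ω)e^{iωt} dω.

F[g](ω) = \frac{\pi \left(25 \omega^{2} - 50 \left|{\omega}\right| + 12\right) e^{- \frac{5 \left|{\omega}\right|}{2}}}{320}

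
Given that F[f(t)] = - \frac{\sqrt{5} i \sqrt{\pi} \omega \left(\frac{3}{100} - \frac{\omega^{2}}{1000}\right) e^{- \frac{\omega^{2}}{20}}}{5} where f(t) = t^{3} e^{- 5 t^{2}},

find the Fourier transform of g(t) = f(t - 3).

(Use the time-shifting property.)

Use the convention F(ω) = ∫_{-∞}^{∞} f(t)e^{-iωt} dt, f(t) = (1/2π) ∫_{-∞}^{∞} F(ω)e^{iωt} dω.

F[g](ω) = \frac{\sqrt{5} i \sqrt{\pi} \omega \left(\omega^{2} - 30\right) e^{- \frac{\omega \left(\omega + 60 i\right)}{20}}}{5000}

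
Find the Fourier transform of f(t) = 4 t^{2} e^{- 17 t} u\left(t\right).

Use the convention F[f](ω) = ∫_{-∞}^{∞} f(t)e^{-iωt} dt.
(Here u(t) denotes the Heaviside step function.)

F(ω) = \frac{8}{\left(i \omega + 17\right)^{3}}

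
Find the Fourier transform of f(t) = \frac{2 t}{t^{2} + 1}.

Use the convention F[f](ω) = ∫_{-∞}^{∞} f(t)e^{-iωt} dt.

F(ω) = - 2 i \pi e^{- \left|{\omega}\right|} \operatorname{sign}{\left(\omega \right)}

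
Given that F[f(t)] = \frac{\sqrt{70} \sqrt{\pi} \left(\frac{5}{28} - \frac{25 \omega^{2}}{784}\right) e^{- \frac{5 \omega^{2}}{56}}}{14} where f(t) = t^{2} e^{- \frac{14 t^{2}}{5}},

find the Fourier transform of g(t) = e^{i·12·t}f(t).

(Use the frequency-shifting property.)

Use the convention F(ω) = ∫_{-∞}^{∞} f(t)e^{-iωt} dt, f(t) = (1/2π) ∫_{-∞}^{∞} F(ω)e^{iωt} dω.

F[g](ω) = \frac{5 \sqrt{70} \sqrt{\pi} \left(28 - 5 \left(\omega - 12\right)^{2}\right) e^{- \frac{5 \left(\omega - 12\right)^{2}}{56}}}{10976}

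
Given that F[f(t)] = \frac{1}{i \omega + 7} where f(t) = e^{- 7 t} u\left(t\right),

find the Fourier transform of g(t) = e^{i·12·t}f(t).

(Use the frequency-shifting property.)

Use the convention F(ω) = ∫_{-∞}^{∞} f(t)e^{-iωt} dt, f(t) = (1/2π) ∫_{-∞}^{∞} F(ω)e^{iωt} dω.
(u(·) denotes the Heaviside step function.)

F[g](ω) = \frac{1}{i \left(\omega - 12\right) + 7}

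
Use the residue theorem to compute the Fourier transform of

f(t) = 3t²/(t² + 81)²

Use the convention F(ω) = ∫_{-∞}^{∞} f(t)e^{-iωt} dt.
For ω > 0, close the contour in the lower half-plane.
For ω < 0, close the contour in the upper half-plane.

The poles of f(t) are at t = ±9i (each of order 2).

Let g(z) = f(z)e^{-iωz}; for large |z| the factor e^{-iωz} decays in the lower half-plane when ω > 0 and in the upper half-plane when ω < 0.

Case ω > 0 (lower half-plane, clockwise contour ⇒ F(ω) = -2πi·ΣRes):
  Res_{z = - 9 i} g(z) = \frac{i \left(1 - 9 \omega\right) e^{- 9 \omega}}{12} (pole of order 2)
  F(ω) = -2πi·ΣRes = \frac{\pi \left(1 - 9 \omega\right) e^{- 9 \omega}}{6}

Case ω < 0 (upper half-plane, counterclockwise contour ⇒ F(ω) = +2πi·ΣRes):
  Res_{z = 9 i} g(z) = \frac{i \left(- 9 \omega - 1\right) e^{9 \omega}}{12} (pole of order 2)
  F(ω) = 2πi·ΣRes = \frac{\pi \left(9 \omega + 1\right) e^{9 \omega}}{6}

Both cases combine into a single formula in |ω|:

F(ω) = \frac{\pi \left(1 - 9 \left|{\omega}\right|\right) e^{- 9 \left|{\omega}\right|}}{6}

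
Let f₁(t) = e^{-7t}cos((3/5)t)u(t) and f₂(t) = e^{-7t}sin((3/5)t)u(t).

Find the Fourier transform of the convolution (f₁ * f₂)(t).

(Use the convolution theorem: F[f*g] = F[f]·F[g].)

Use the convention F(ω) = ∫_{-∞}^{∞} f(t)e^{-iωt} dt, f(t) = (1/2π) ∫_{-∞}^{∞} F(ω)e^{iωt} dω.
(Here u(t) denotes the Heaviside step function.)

F[f₁*f₂](ω) = \frac{375 \left(i \omega + 7\right)}{\left(25 \left(i \omega + 7\right)^{2} + 9\right)^{2}}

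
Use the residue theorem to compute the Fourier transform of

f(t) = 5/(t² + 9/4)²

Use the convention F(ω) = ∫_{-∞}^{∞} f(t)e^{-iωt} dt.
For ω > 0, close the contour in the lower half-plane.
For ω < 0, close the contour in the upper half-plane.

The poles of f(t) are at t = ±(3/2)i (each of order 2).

Let g(z) = f(z)e^{-iωz}; for large |z| the factor e^{-iωz} decays in the lower half-plane when ω > 0 and in the upper half-plane when ω < 0.

Case ω > 0 (lower half-plane, clockwise contour ⇒ F(ω) = -2πi·ΣRes):
  Res_{z = - \frac{3 i}{2}} g(z) = \frac{5 i \left(3 \omega + 2\right) e^{- \frac{3 \omega}{2}}}{27} (pole of order 2)
  F(ω) = -2πi·ΣRes = \frac{10 \pi \left(3 \omega + 2\right) e^{- \frac{3 \omega}{2}}}{27}

Case ω < 0 (upper half-plane, counterclockwise contour ⇒ F(ω) = +2πi·ΣRes):
  Res_{z = \frac{3 i}{2}} g(z) = \frac{5 i \left(3 \omega - 2\right) e^{\frac{3 \omega}{2}}}{27} (pole of order 2)
  F(ω) = 2πi·ΣRes = \frac{10 \pi \left(2 - 3 \omega\right) e^{\frac{3 \omega}{2}}}{27}

Both cases combine into a single formula in |ω|:

F(ω) = \frac{10 \pi \left(3 \left|{\omega}\right| + 2\right) e^{- \frac{3 \left|{\omega}\right|}{2}}}{27}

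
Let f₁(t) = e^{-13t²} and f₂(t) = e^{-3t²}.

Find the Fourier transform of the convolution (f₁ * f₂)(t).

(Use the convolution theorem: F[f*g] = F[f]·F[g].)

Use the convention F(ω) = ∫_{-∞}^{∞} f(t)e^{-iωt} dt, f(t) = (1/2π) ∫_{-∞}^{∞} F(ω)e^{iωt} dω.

F[f₁*f₂](ω) = \frac{\sqrt{39} \pi e^{- \frac{4 \omega^{2}}{39}}}{39}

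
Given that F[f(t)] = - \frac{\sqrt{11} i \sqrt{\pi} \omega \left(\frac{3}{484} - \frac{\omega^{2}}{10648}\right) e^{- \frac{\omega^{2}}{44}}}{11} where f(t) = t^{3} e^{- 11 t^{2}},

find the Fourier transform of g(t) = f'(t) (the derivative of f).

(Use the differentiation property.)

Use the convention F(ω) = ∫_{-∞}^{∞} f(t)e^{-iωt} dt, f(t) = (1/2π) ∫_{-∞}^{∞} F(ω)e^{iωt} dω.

F[g](ω) = \frac{\sqrt{11} \sqrt{\pi} \omega^{2} \left(66 - \omega^{2}\right) e^{- \frac{\omega^{2}}{44}}}{117128}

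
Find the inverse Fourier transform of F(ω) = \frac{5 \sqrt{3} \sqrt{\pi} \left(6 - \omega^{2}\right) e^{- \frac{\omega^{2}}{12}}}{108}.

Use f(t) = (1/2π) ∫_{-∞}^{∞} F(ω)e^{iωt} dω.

f(t) = 5 t^{2} e^{- 3 t^{2}}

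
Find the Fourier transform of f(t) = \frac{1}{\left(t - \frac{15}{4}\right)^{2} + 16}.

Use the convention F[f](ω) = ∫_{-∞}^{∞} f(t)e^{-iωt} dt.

F(ω) = \frac{\pi e^{- \frac{15 i \omega}{4} - 4 \left|{\omega}\right|}}{4}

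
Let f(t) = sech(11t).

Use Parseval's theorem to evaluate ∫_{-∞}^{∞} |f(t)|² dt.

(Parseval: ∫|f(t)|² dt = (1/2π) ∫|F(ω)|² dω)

∫|f(t)|² dt = \frac{2}{11}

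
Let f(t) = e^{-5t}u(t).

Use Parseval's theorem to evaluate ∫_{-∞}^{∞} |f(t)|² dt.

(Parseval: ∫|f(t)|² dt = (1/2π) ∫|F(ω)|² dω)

∫|f(t)|² dt = \frac{1}{10}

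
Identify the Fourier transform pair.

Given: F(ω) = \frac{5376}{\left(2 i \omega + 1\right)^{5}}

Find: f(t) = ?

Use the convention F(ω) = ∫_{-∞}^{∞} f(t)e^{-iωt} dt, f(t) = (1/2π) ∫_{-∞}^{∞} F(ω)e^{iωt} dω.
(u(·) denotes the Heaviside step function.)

f(t) = 7 t^{4} e^{- \frac{t}{2}} u\left(t\right)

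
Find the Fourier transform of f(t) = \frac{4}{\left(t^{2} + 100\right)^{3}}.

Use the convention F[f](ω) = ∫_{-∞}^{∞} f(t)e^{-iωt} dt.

F(ω) = \frac{\pi \left(100 \omega^{2} + 30 \left|{\omega}\right| + 3\right) e^{- 10 \left|{\omega}\right|}}{200000}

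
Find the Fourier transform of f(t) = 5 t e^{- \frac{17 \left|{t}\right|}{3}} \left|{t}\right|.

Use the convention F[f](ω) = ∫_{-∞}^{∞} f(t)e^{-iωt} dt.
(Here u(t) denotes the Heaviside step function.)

F(ω) = \frac{4860 i \omega \left(3 \omega^{2} - 289\right)}{\left(9 \omega^{2} + 289\right)^{3}}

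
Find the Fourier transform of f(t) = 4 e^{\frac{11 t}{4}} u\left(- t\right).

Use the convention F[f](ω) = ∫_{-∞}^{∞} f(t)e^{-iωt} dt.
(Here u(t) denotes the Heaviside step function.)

F(ω) = - \frac{16}{4 i \omega - 11}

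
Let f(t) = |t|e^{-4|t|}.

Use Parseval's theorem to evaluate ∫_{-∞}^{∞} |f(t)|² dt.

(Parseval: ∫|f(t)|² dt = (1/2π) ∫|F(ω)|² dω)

∫|f(t)|² dt = \frac{1}{128}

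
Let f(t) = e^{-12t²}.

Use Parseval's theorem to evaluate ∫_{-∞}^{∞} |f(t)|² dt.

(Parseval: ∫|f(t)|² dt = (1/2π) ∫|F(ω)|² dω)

∫|f(t)|² dt = \frac{\sqrt{6} \sqrt{\pi}}{12}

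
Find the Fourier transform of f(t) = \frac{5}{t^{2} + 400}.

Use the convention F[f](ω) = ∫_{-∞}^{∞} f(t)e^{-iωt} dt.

F(ω) = \frac{\pi e^{- 20 \left|{\omega}\right|}}{4}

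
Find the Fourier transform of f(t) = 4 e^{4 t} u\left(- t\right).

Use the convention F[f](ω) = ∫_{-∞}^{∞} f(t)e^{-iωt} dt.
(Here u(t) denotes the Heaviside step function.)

F(ω) = - \frac{4}{i \omega - 4}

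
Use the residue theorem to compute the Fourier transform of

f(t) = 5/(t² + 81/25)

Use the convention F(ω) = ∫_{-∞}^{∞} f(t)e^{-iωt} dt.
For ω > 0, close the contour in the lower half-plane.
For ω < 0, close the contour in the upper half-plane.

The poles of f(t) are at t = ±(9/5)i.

Let g(z) = f(z)e^{-iωz}; for large |z| the factor e^{-iωz} decays in the lower half-plane when ω > 0 and in the upper half-plane when ω < 0.

Case ω > 0 (lower half-plane, clockwise contour ⇒ F(ω) = -2πi·ΣRes):
  Res_{z = - \frac{9 i}{5}} g(z) = \frac{25 i e^{- \frac{9 \omega}{5}}}{18}
  F(ω) = -2πi·ΣRes = \frac{25 \pi e^{- \frac{9 \omega}{5}}}{9}

Case ω < 0 (upper half-plane, counterclockwise contour ⇒ F(ω) = +2πi·ΣRes):
  Res_{z = \frac{9 i}{5}} g(z) = - \frac{25 i e^{\frac{9 \omega}{5}}}{18}
  F(ω) = 2πi·ΣRes = \frac{25 \pi e^{\frac{9 \omega}{5}}}{9}

Both cases combine into a single formula in |ω|:

F(ω) = \frac{25 \pi e^{- \frac{9 \left|{\omega}\right|}{5}}}{9}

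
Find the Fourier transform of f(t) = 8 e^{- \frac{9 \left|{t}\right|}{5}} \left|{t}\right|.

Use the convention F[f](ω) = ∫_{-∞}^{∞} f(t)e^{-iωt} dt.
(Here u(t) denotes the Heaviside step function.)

F(ω) = \frac{400 \left(81 - 25 \omega^{2}\right)}{\left(25 \omega^{2} + 81\right)^{2}}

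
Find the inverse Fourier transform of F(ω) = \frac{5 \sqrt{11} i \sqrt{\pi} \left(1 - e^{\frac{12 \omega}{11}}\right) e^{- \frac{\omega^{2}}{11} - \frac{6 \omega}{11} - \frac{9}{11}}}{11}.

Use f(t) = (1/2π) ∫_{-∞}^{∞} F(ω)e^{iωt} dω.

f(t) = 5 e^{- \frac{11 t^{2}}{4}} \sin{\left(3 t \right)}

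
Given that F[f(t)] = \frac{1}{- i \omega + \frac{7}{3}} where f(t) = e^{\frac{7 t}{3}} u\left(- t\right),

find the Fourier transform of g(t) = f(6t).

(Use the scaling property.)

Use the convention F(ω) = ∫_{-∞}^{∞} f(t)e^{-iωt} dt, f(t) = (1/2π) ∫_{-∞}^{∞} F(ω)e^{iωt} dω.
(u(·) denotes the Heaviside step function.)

F[g](ω) = \frac{i}{\omega + 14 i}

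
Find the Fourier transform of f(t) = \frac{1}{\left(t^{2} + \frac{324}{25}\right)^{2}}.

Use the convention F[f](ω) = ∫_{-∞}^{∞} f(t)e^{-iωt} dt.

F(ω) = \frac{25 \pi \left(18 \left|{\omega}\right| + 5\right) e^{- \frac{18 \left|{\omega}\right|}{5}}}{11664}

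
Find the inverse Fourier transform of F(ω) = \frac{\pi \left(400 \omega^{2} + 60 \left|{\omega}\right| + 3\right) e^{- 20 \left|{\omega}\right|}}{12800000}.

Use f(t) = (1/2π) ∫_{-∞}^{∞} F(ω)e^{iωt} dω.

f(t) = \frac{2}{\left(t^{2} + 400\right)^{3}}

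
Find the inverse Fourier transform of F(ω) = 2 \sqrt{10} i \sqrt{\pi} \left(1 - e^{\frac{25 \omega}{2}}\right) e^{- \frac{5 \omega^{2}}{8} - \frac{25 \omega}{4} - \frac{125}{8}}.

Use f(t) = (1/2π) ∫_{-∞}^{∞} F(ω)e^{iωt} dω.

f(t) = 8 e^{- \frac{2 t^{2}}{5}} \sin{\left(5 t \right)}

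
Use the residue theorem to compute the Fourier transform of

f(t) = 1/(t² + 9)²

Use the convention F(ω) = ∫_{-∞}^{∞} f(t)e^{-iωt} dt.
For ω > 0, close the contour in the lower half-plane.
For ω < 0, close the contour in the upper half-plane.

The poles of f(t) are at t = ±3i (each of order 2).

Let g(z) = f(z)e^{-iωz}; for large |z| the factor e^{-iωz} decays in the lower half-plane when ω > 0 and in the upper half-plane when ω < 0.

Case ω > 0 (lower half-plane, clockwise contour ⇒ F(ω) = -2πi·ΣRes):
  Res_{z = - 3 i} g(z) = \frac{i \left(3 \omega + 1\right) e^{- 3 \omega}}{108} (pole of order 2)
  F(ω) = -2πi·ΣRes = \frac{\pi \left(3 \omega + 1\right) e^{- 3 \omega}}{54}

Case ω < 0 (upper half-plane, counterclockwise contour ⇒ F(ω) = +2πi·ΣRes):
  Res_{z = 3 i} g(z) = \frac{i \left(3 \omega - 1\right) e^{3 \omega}}{108} (pole of order 2)
  F(ω) = 2πi·ΣRes = \frac{\pi \left(1 - 3 \omega\right) e^{3 \omega}}{54}

Both cases combine into a single formula in |ω|:

F(ω) = \frac{\pi \left(3 \left|{\omega}\right| + 1\right) e^{- 3 \left|{\omega}\right|}}{54}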